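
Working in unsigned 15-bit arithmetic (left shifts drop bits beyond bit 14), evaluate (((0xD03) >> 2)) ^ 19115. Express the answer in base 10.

18923

0xD03 = 000110100000011
→ >> 2 → 000001101000000 = 832
19115 = 100101010101011
→ ^ → 100100111101011 = 18923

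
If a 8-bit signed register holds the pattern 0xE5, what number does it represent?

-27

pattern = 11100101 (MSB is 1 ⇒ negative)
Invert: 00011010, add 1 → 00011011 = 27, so the value is -27.
(Equivalently: 229 - 2^8 = 229 - 256 = -27.)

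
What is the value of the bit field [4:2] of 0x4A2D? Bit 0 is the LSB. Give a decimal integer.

3

v = 100101000101101
Shift right by 2: 1001010001011
Mask low 3 bits: 011 = 3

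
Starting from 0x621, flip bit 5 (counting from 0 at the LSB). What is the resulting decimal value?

1537

x = 0011000100001
bit 5 is currently 1; toggle it via x ^ (1 << 5) = x ^ 32
→ 0011000000001 = 1537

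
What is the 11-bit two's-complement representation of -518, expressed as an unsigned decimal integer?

1530

518 in 11 bits: 01000000110
Invert: 10111111001
Add 1:  10111111010 = 1530
(Check: 2^11 - 518 = 2048 - 518 = 1530.)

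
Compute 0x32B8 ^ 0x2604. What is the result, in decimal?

5308

0x32B8 = 11001010111000
0x2604 = 10011000000100
XOR → 01010010111100 = 5308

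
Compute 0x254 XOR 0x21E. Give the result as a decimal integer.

0x254 = 1001010100
0x21E = 1000011110
XOR → 0001001010 = 74

74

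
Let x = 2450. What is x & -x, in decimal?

2

x = 100110010010 = 2450
-x (two's complement) = …011001101110
AND   = 000000000010 = 2
(x & -x isolates the lowest set bit of x.)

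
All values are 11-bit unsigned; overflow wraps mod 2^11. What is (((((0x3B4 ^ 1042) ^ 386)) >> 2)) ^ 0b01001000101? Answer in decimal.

972

0x3B4 = 01110110100
1042 = 10000010010
→ ^ → 11110100110 = 1958
386 = 00110000010
→ ^ → 11000100100 = 1572
→ >> 2 → 00110001001 = 393
0b01001000101 = 01001000101
→ ^ → 01111001100 = 972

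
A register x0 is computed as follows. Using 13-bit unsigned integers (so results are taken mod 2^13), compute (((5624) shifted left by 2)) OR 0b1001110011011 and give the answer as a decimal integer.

5624 = 1010111111000
→ shifted left by 2 (mod 2^13) → 1011111100000 = 6112
0b1001110011011 = 1001110011011
→ OR → 1011111111011 = 6139

6139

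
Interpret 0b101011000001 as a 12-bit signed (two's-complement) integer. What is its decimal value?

pattern = 101011000001 (MSB is 1 ⇒ negative)
Invert: 010100111110, add 1 → 010100111111 = 1343, so the value is -1343.
(Equivalently: 2753 - 2^12 = 2753 - 4096 = -1343.)

-1343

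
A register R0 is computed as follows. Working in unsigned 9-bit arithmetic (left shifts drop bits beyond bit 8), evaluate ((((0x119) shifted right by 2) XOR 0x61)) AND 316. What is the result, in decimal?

36

0x119 = 100011001
→ shifted right by 2 → 001000110 = 70
0x61 = 001100001
→ XOR → 000100111 = 39
316 = 100111100
→ AND → 000100100 = 36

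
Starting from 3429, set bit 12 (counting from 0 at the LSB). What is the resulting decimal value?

x = 0110101100101
bit 12 is currently 0; set it via x | (1 << 12) = x | 4096
→ 1110101100101 = 7525

7525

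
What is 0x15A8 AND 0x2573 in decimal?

1312

0x15A8 = 01010110101000
0x2573 = 10010101110011
AND → 00010100100000 = 1312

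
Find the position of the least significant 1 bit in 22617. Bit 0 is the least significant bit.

0

22617 = 101100001011001
Trailing zeros: 0, so the lowest set bit is bit 0 (value 1).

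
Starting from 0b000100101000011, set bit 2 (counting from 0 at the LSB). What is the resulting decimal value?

x = 000100101000011
bit 2 is currently 0; set it via x | (1 << 2) = x | 4
→ 000100101000111 = 2375

2375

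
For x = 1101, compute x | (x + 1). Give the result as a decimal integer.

1103

x = 10001001101 = 1101
x + 1 = 10001001110
OR    = 10001001111 = 1103
(x | (x + 1) sets the lowest cleared bit.)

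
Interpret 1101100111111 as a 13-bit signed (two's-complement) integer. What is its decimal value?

pattern = 1101100111111 (MSB is 1 ⇒ negative)
Invert: 0010011000000, add 1 → 0010011000001 = 1217, so the value is -1217.
(Equivalently: 6975 - 2^13 = 6975 - 8192 = -1217.)

-1217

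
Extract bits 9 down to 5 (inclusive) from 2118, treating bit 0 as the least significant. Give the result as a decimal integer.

2

v = 100001000110
Shift right by 5: 1000010
Mask low 5 bits: 00010 = 2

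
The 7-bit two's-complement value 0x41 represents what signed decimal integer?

pattern = 1000001 (MSB is 1 ⇒ negative)
Invert: 0111110, add 1 → 0111111 = 63, so the value is -63.
(Equivalently: 65 - 2^7 = 65 - 128 = -63.)

-63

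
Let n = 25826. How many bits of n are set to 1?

25826 = 110010011100010
Count the 1s: 1 + 1 + 1 + 1 + 1 + 1 + 1 = 7

7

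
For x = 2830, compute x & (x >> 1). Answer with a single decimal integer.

x = 101100001110 = 2830
x>>1 = 010110000111
AND  = 000100000110 = 262
(x & (x >> 1) has a 1 wherever x has two consecutive 1 bits.)

262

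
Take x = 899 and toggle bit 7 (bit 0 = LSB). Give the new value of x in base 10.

771

x = 01110000011
bit 7 is currently 1; toggle it via x ^ (1 << 7) = x ^ 128
→ 01100000011 = 771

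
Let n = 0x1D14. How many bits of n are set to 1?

0x1D14 = 1110100010100
Count the 1s: 1 + 1 + 1 + 1 + 1 + 1 = 6

6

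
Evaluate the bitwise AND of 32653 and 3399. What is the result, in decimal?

32653 = 111111110001101
3399 = 000110101000111
AND → 000110100000101 = 3333

3333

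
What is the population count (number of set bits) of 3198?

3198 = 110001111110
Count the 1s: 1 + 1 + 1 + 1 + 1 + 1 + 1 + 1 = 8

8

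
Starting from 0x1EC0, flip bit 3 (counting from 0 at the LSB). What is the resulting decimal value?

7880

x = 1111011000000
bit 3 is currently 0; toggle it via x ^ (1 << 3) = x ^ 8
→ 1111011001000 = 7880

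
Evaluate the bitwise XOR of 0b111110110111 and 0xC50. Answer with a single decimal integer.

a = 111110110111
0xC50 = 110001010000
XOR → 001111100111 = 999

999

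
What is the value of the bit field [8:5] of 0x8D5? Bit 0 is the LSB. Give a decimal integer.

v = 100011010101
Shift right by 5: 1000110
Mask low 4 bits: 0110 = 6

6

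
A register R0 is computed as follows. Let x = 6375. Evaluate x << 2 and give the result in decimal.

6375 = 001100011100111
shift left by 2 → 110001110011100 = 25500
(equivalently, 6375 × 2^2 = 6375 × 4)

25500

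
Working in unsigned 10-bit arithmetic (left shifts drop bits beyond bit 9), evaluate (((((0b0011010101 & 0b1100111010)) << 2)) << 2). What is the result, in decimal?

0b0011010101 = 0011010101
0b1100111010 = 1100111010
→ & → 0000010000 = 16
→ << 2 (mod 2^10) → 0001000000 = 64
→ << 2 (mod 2^10) → 0100000000 = 256

256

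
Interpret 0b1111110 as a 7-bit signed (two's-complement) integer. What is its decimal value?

-2

pattern = 1111110 (MSB is 1 ⇒ negative)
Invert: 0000001, add 1 → 0000010 = 2, so the value is -2.
(Equivalently: 126 - 2^7 = 126 - 128 = -2.)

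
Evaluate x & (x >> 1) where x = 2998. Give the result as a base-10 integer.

x = 101110110110 = 2998
x>>1 = 010111011011
AND  = 000110010010 = 402
(x & (x >> 1) has a 1 wherever x has two consecutive 1 bits.)

402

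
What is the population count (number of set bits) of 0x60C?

0x60C = 11000001100
Count the 1s: 1 + 1 + 1 + 1 = 4

4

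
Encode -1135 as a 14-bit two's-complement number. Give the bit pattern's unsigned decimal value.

1135 in 14 bits: 00010001101111
Invert: 11101110010000
Add 1:  11101110010001 = 15249
(Check: 2^14 - 1135 = 16384 - 1135 = 15249.)

15249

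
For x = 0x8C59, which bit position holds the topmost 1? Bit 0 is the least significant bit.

15

0x8C59 = 1000110001011001
The topmost 1 is at position 15 (since 2^15 = 32768 ≤ 35929 < 65536).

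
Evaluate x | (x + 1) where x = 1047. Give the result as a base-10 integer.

1055

x = 10000010111 = 1047
x + 1 = 10000011000
OR    = 10000011111 = 1055
(x | (x + 1) sets the lowest cleared bit.)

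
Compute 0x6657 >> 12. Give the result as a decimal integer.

0x6657 = 110011001010111
shift right by 12 → 000000000000110 = 6
(equivalently, floor(26199 / 4096))

6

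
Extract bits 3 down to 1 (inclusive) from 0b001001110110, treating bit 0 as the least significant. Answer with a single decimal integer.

v = 001001110110
Shift right by 1: 00100111011
Mask low 3 bits: 011 = 3

3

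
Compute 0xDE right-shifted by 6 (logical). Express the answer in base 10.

0xDE = 11011110
shift right by 6 → 00000011 = 3
(equivalently, floor(222 / 64))

3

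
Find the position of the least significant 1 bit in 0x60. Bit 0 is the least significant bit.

0x60 = 1100000
Trailing zeros: 5, so the lowest set bit is bit 5 (value 32).

5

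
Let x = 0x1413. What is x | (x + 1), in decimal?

5143

x = 1010000010011 = 5139
x + 1 = 1010000010100
OR    = 1010000010111 = 5143
(x | (x + 1) sets the lowest cleared bit.)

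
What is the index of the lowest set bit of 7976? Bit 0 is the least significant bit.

7976 = 1111100101000
Trailing zeros: 3, so the lowest set bit is bit 3 (value 8).

3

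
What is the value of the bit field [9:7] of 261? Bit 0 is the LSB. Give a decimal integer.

v = 0100000101
Shift right by 7: 010
Mask low 3 bits: 010 = 2

2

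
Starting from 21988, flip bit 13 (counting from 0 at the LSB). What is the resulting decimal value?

30180

x = 101010111100100
bit 13 is currently 0; toggle it via x ^ (1 << 13) = x ^ 8192
→ 111010111100100 = 30180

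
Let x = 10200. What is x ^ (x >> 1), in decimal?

x = 10011111011000 = 10200
x>>1 = 01001111101100
XOR  = 11010000110100 = 13364
(x ^ (x >> 1) gives the standard binary-reflected Gray code of x.)

13364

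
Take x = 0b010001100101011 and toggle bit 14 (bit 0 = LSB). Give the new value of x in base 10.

25387

x = 010001100101011
bit 14 is currently 0; toggle it via x ^ (1 << 14) = x ^ 16384
→ 110001100101011 = 25387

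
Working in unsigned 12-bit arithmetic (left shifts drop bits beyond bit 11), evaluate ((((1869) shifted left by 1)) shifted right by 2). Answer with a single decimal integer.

1869 = 011101001101
→ shifted left by 1 (mod 2^12) → 111010011010 = 3738
→ shifted right by 2 → 001110100110 = 934

934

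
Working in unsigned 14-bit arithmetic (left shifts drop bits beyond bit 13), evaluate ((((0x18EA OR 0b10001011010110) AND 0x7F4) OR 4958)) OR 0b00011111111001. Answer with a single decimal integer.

6143

0x18EA = 01100011101010
0b10001011010110 = 10001011010110
→ OR → 11101011111110 = 15102
0x7F4 = 00011111110100
→ AND → 00001011110100 = 756
4958 = 01001101011110
→ OR → 01001111111110 = 5118
0b00011111111001 = 00011111111001
→ OR → 01011111111111 = 6143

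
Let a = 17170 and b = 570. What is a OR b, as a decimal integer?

17170 = 100001100010010
570 = 000001000111010
 OR → 100001100111010 = 17210

17210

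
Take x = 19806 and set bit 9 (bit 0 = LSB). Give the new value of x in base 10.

20318

x = 100110101011110
bit 9 is currently 0; set it via x | (1 << 9) = x | 512
→ 100111101011110 = 20318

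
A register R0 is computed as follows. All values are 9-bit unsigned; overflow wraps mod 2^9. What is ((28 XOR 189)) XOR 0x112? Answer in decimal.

435

28 = 000011100
189 = 010111101
→ XOR → 010100001 = 161
0x112 = 100010010
→ XOR → 110110011 = 435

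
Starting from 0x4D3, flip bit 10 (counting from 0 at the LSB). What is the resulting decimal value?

211

x = 10011010011
bit 10 is currently 1; toggle it via x ^ (1 << 10) = x ^ 1024
→ 00011010011 = 211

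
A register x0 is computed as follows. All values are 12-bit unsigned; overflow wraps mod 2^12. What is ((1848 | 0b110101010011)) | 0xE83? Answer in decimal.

1848 = 011100111000
0b110101010011 = 110101010011
→ | → 111101111011 = 3963
0xE83 = 111010000011
→ | → 111111111011 = 4091

4091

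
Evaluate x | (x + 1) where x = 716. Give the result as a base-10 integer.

x = 1011001100 = 716
x + 1 = 1011001101
OR    = 1011001101 = 717
(x | (x + 1) sets the lowest cleared bit.)

717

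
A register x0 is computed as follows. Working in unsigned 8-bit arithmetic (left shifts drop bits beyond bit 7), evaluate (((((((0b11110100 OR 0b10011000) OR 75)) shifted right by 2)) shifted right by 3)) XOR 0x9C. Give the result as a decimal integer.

0b11110100 = 11110100
0b10011000 = 10011000
→ OR → 11111100 = 252
75 = 01001011
→ OR → 11111111 = 255
→ shifted right by 2 → 00111111 = 63
→ shifted right by 3 → 00000111 = 7
0x9C = 10011100
→ XOR → 10011011 = 155

155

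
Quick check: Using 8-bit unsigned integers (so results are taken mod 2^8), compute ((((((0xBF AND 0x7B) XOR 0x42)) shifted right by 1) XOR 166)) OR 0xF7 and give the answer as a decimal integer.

0xBF = 10111111
0x7B = 01111011
→ AND → 00111011 = 59
0x42 = 01000010
→ XOR → 01111001 = 121
→ shifted right by 1 → 00111100 = 60
166 = 10100110
→ XOR → 10011010 = 154
0xF7 = 11110111
→ OR → 11111111 = 255

255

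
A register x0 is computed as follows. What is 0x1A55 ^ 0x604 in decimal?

0x1A55 = 1101001010101
0x604 = 0011000000100
XOR → 1110001010001 = 7249

7249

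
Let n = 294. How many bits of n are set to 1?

4

294 = 100100110
Count the 1s: 1 + 1 + 1 + 1 = 4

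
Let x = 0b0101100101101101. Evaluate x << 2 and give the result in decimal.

x = 00101100101101101
shift left by 2 → 10110010110110100 = 91572
(equivalently, 22893 × 2^2 = 22893 × 4)

91572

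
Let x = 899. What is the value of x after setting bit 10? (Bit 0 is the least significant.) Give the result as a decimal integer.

1923

x = 01110000011
bit 10 is currently 0; set it via x | (1 << 10) = x | 1024
→ 11110000011 = 1923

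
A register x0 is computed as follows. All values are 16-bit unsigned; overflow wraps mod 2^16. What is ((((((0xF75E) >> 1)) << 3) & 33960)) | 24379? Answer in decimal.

57147

0xF75E = 1111011101011110
→ >> 1 → 0111101110101111 = 31663
→ << 3 (mod 2^16) → 1101110101111000 = 56696
33960 = 1000010010101000
→ & → 1000010000101000 = 33832
24379 = 0101111100111011
→ | → 1101111100111011 = 57147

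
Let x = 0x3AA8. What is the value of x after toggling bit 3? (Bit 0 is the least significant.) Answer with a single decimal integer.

15008

x = 11101010101000
bit 3 is currently 1; toggle it via x ^ (1 << 3) = x ^ 8
→ 11101010100000 = 15008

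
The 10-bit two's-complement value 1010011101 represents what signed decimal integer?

-355

pattern = 1010011101 (MSB is 1 ⇒ negative)
Invert: 0101100010, add 1 → 0101100011 = 355, so the value is -355.
(Equivalently: 669 - 2^10 = 669 - 1024 = -355.)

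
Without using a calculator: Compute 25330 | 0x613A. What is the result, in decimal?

25594

25330 = 110001011110010
0x613A = 110000100111010
 OR → 110001111111010 = 25594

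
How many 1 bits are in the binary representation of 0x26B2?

0x26B2 = 10011010110010
Count the 1s: 1 + 1 + 1 + 1 + 1 + 1 + 1 = 7

7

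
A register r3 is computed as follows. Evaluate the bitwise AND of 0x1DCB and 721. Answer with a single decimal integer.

0x1DCB = 1110111001011
721 = 0001011010001
AND → 0000011000001 = 193

193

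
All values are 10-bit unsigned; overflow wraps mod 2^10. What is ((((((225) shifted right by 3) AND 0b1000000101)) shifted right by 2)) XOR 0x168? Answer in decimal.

225 = 0011100001
→ shifted right by 3 → 0000011100 = 28
0b1000000101 = 1000000101
→ AND → 0000000100 = 4
→ shifted right by 2 → 0000000001 = 1
0x168 = 0101101000
→ XOR → 0101101001 = 361

361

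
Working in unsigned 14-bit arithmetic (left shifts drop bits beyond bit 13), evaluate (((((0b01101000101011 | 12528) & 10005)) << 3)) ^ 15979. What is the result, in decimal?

0b01101000101011 = 01101000101011
12528 = 11000011110000
→ | → 11101011111011 = 15099
10005 = 10011100010101
→ & → 10001000010001 = 8721
→ << 3 (mod 2^14) → 01000010001000 = 4232
15979 = 11111001101011
→ ^ → 10111011100011 = 12003

12003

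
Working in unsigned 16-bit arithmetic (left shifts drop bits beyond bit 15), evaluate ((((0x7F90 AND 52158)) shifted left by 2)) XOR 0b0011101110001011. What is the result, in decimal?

0x7F90 = 0111111110010000
52158 = 1100101110111110
→ AND → 0100101110010000 = 19344
→ shifted left by 2 (mod 2^16) → 0010111001000000 = 11840
0b0011101110001011 = 0011101110001011
→ XOR → 0001010111001011 = 5579

5579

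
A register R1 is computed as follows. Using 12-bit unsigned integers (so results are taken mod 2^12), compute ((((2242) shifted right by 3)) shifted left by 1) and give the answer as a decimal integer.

2242 = 100011000010
→ shifted right by 3 → 000100011000 = 280
→ shifted left by 1 (mod 2^12) → 001000110000 = 560

560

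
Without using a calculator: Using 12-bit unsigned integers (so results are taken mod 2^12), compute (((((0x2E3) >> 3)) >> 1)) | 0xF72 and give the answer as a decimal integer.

3966

0x2E3 = 001011100011
→ >> 3 → 000001011100 = 92
→ >> 1 → 000000101110 = 46
0xF72 = 111101110010
→ | → 111101111110 = 3966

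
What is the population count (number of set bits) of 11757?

10

11757 = 10110111101101
Count the 1s: 1 + 1 + 1 + 1 + 1 + 1 + 1 + 1 + 1 + 1 = 10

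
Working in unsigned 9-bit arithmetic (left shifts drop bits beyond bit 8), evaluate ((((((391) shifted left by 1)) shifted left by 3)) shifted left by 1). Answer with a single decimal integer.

224

391 = 110000111
→ shifted left by 1 (mod 2^9) → 100001110 = 270
→ shifted left by 3 (mod 2^9) → 001110000 = 112
→ shifted left by 1 (mod 2^9) → 011100000 = 224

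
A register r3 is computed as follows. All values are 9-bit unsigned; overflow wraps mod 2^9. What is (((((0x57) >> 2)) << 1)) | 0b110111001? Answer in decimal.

443

0x57 = 001010111
→ >> 2 → 000010101 = 21
→ << 1 (mod 2^9) → 000101010 = 42
0b110111001 = 110111001
→ | → 110111011 = 443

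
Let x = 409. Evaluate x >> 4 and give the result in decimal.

409 = 110011001
shift right by 4 → 000011001 = 25
(equivalently, floor(409 / 16))

25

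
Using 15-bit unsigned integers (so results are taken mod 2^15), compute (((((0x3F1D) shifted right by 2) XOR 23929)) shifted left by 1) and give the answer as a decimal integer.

0x3F1D = 011111100011101
→ shifted right by 2 → 000111111000111 = 4039
23929 = 101110101111001
→ XOR → 101001010111110 = 21182
→ shifted left by 1 (mod 2^15) → 010010101111100 = 9596

9596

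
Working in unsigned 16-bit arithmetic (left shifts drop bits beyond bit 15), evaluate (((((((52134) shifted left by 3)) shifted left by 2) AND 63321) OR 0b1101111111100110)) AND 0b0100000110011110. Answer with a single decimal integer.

16774

52134 = 1100101110100110
→ shifted left by 3 (mod 2^16) → 0101110100110000 = 23856
→ shifted left by 2 (mod 2^16) → 0111010011000000 = 29888
63321 = 1111011101011001
→ AND → 0111010001000000 = 29760
0b1101111111100110 = 1101111111100110
→ OR → 1111111111100110 = 65510
0b0100000110011110 = 0100000110011110
→ AND → 0100000110000110 = 16774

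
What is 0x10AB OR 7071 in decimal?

7103

0x10AB = 1000010101011
7071 = 1101110011111
 OR → 1101110111111 = 7103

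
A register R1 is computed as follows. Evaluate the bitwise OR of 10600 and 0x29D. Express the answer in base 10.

11261

10600 = 10100101101000
0x29D = 00001010011101
 OR → 10101111111101 = 11261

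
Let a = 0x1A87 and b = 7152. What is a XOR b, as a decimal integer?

375

0x1A87 = 1101010000111
7152 = 1101111110000
XOR → 0000101110111 = 375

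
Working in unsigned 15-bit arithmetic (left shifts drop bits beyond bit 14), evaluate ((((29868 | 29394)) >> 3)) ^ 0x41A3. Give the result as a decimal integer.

20348

29868 = 111010010101100
29394 = 111001011010010
→ | → 111011011111110 = 30462
→ >> 3 → 000111011011111 = 3807
0x41A3 = 100000110100011
→ ^ → 100111101111100 = 20348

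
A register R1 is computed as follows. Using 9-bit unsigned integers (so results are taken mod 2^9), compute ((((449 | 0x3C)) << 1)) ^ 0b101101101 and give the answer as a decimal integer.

151

449 = 111000001
0x3C = 000111100
→ | → 111111101 = 509
→ << 1 (mod 2^9) → 111111010 = 506
0b101101101 = 101101101
→ ^ → 010010111 = 151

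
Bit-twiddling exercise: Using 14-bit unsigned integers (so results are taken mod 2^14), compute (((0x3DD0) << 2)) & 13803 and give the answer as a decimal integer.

0x3DD0 = 11110111010000
→ << 2 (mod 2^14) → 11011101000000 = 14144
13803 = 11010111101011
→ & → 11010101000000 = 13632

13632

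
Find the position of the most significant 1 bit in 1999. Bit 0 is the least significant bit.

10

1999 = 11111001111
The topmost 1 is at position 10 (since 2^10 = 1024 ≤ 1999 < 2048).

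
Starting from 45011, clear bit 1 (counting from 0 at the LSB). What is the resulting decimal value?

x = 1010111111010011
bit 1 is currently 1; clear it via x & ~(1 << 1) = x & ~2
→ 1010111111010001 = 45009

45009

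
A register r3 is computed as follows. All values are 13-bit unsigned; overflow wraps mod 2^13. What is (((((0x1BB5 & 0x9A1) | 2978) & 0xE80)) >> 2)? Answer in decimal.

672

0x1BB5 = 1101110110101
0x9A1 = 0100110100001
→ & → 0100110100001 = 2465
2978 = 0101110100010
→ | → 0101110100011 = 2979
0xE80 = 0111010000000
→ & → 0101010000000 = 2688
→ >> 2 → 0001010100000 = 672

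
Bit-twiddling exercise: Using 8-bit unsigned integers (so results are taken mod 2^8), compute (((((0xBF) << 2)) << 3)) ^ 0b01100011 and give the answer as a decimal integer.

0xBF = 10111111
→ << 2 (mod 2^8) → 11111100 = 252
→ << 3 (mod 2^8) → 11100000 = 224
0b01100011 = 01100011
→ ^ → 10000011 = 131

131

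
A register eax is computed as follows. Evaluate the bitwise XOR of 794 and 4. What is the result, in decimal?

794 = 1100011010
4 = 0000000100
XOR → 1100011110 = 798

798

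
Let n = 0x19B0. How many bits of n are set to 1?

6

0x19B0 = 1100110110000
Count the 1s: 1 + 1 + 1 + 1 + 1 + 1 = 6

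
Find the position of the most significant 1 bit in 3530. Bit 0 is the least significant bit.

11

3530 = 110111001010
The topmost 1 is at position 11 (since 2^11 = 2048 ≤ 3530 < 4096).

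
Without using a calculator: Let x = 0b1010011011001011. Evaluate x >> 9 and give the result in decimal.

83

x = 1010011011001011
shift right by 9 → 0000000001010011 = 83
(equivalently, floor(42699 / 512))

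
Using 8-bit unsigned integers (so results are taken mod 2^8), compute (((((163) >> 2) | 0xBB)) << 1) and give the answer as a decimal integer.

118

163 = 10100011
→ >> 2 → 00101000 = 40
0xBB = 10111011
→ | → 10111011 = 187
→ << 1 (mod 2^8) → 01110110 = 118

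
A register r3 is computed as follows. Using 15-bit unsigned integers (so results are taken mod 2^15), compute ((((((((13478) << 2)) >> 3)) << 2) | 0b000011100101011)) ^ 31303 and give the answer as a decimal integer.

21800

13478 = 011010010100110
→ << 2 (mod 2^15) → 101001010011000 = 21144
→ >> 3 → 000101001010011 = 2643
→ << 2 (mod 2^15) → 010100101001100 = 10572
0b000011100101011 = 000011100101011
→ | → 010111101101111 = 12143
31303 = 111101001000111
→ ^ → 101010100101000 = 21800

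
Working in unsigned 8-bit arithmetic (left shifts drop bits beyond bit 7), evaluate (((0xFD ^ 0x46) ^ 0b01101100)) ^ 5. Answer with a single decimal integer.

0xFD = 11111101
0x46 = 01000110
→ ^ → 10111011 = 187
0b01101100 = 01101100
→ ^ → 11010111 = 215
5 = 00000101
→ ^ → 11010010 = 210

210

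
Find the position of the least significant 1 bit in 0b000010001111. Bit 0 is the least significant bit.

0

0b000010001111 = 10001111
Trailing zeros: 0, so the lowest set bit is bit 0 (value 1).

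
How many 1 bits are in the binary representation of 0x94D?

6

0x94D = 100101001101
Count the 1s: 1 + 1 + 1 + 1 + 1 + 1 = 6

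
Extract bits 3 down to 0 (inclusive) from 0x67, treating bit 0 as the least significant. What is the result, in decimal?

v = 001100111
Shift right by 0: 001100111
Mask low 4 bits: 0111 = 7

7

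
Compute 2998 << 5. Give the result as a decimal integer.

95936

2998 = 00000101110110110
shift left by 5 → 10111011011000000 = 95936
(equivalently, 2998 × 2^5 = 2998 × 32)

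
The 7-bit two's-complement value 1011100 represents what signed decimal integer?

pattern = 1011100 (MSB is 1 ⇒ negative)
Invert: 0100011, add 1 → 0100100 = 36, so the value is -36.
(Equivalently: 92 - 2^7 = 92 - 128 = -36.)

-36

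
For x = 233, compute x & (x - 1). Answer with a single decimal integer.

x = 11101001 = 233
x - 1 = 11101000
AND   = 11101000 = 232
(x & (x - 1) clears the lowest set bit of x.)

232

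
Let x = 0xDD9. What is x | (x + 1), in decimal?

x = 110111011001 = 3545
x + 1 = 110111011010
OR    = 110111011011 = 3547
(x | (x + 1) sets the lowest cleared bit.)

3547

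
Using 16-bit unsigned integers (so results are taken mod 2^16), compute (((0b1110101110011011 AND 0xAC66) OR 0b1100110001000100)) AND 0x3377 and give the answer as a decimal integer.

8262

0b1110101110011011 = 1110101110011011
0xAC66 = 1010110001100110
→ AND → 1010100000000010 = 43010
0b1100110001000100 = 1100110001000100
→ OR → 1110110001000110 = 60486
0x3377 = 0011001101110111
→ AND → 0010000001000110 = 8262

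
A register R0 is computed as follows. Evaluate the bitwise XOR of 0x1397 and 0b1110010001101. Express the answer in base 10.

3866

0x1397 = 1001110010111
b = 1110010001101
XOR → 0111100011010 = 3866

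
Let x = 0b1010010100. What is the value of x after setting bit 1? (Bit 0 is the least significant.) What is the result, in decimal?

x = 1010010100
bit 1 is currently 0; set it via x | (1 << 1) = x | 2
→ 1010010110 = 662

662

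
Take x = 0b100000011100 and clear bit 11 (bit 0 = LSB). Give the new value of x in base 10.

x = 100000011100
bit 11 is currently 1; clear it via x & ~(1 << 11) = x & ~2048
→ 000000011100 = 28

28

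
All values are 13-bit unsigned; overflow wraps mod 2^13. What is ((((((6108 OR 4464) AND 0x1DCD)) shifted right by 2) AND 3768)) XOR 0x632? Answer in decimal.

514

6108 = 1011111011100
4464 = 1000101110000
→ OR → 1011111111100 = 6140
0x1DCD = 1110111001101
→ AND → 1010111001100 = 5580
→ shifted right by 2 → 0010101110011 = 1395
3768 = 0111010111000
→ AND → 0010000110000 = 1072
0x632 = 0011000110010
→ XOR → 0001000000010 = 514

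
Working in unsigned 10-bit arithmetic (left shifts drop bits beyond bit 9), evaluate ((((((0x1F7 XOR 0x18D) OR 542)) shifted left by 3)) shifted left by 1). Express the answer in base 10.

992

0x1F7 = 0111110111
0x18D = 0110001101
→ XOR → 0001111010 = 122
542 = 1000011110
→ OR → 1001111110 = 638
→ shifted left by 3 (mod 2^10) → 1111110000 = 1008
→ shifted left by 1 (mod 2^10) → 1111100000 = 992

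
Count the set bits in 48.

2

48 = 110000
Count the 1s: 1 + 1 = 2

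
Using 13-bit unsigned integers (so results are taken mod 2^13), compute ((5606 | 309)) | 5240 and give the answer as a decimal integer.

5606 = 1010111100110
309 = 0000100110101
→ | → 1010111110111 = 5623
5240 = 1010001111000
→ | → 1010111111111 = 5631

5631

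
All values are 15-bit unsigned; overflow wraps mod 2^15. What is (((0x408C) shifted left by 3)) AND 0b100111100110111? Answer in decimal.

1056

0x408C = 100000010001100
→ shifted left by 3 (mod 2^15) → 000010001100000 = 1120
0b100111100110111 = 100111100110111
→ AND → 000010000100000 = 1056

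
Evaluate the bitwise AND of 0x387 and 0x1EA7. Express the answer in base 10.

647

0x387 = 0001110000111
0x1EA7 = 1111010100111
AND → 0001010000111 = 647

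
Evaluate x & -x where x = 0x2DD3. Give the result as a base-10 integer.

x = 10110111010011 = 11731
-x (two's complement) = …01001000101101
AND   = 00000000000001 = 1
(x & -x isolates the lowest set bit of x.)

1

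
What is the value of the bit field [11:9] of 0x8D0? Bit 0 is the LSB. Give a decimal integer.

v = 100011010000
Shift right by 9: 100
Mask low 3 bits: 100 = 4

4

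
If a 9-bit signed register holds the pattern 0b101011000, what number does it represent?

-168

pattern = 101011000 (MSB is 1 ⇒ negative)
Invert: 010100111, add 1 → 010101000 = 168, so the value is -168.
(Equivalently: 344 - 2^9 = 344 - 512 = -168.)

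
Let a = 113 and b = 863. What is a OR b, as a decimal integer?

113 = 0001110001
863 = 1101011111
 OR → 1101111111 = 895

895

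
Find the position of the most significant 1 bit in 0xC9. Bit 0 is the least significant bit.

0xC9 = 11001001
The topmost 1 is at position 7 (since 2^7 = 128 ≤ 201 < 256).

7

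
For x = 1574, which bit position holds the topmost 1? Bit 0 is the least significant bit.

1574 = 11000100110
The topmost 1 is at position 10 (since 2^10 = 1024 ≤ 1574 < 2048).

10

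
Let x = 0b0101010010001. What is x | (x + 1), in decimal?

x = 101010010001 = 2705
x + 1 = 101010010010
OR    = 101010010011 = 2707
(x | (x + 1) sets the lowest cleared bit.)

2707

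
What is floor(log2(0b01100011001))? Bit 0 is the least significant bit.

0b01100011001 = 1100011001
The topmost 1 is at position 9 (since 2^9 = 512 ≤ 793 < 1024).

9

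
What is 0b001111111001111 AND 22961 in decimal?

a = 001111111001111
22961 = 101100110110001
AND → 001100110000001 = 6529

6529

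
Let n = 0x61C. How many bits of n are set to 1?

5

0x61C = 11000011100
Count the 1s: 1 + 1 + 1 + 1 + 1 = 5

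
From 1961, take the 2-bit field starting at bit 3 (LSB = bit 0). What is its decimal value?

1

v = 11110101001
Shift right by 3: 11110101
Mask low 2 bits: 01 = 1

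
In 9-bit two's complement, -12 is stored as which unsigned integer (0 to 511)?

12 in 9 bits: 000001100
Invert: 111110011
Add 1:  111110100 = 500
(Check: 2^9 - 12 = 512 - 12 = 500.)

500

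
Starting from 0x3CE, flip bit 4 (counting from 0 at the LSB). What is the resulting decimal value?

990

x = 0001111001110
bit 4 is currently 0; toggle it via x ^ (1 << 4) = x ^ 16
→ 0001111011110 = 990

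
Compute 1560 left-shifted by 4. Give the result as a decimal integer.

1560 = 000011000011000
shift left by 4 → 110000110000000 = 24960
(equivalently, 1560 × 2^4 = 1560 × 16)

24960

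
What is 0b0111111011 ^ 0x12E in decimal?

213

a = 111111011
0x12E = 100101110
XOR → 011010101 = 213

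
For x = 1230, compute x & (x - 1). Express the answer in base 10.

x = 10011001110 = 1230
x - 1 = 10011001101
AND   = 10011001100 = 1228
(x & (x - 1) clears the lowest set bit of x.)

1228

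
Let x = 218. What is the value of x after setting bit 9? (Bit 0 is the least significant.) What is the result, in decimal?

730

x = 0011011010
bit 9 is currently 0; set it via x | (1 << 9) = x | 512
→ 1011011010 = 730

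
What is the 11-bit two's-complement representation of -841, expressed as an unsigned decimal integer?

841 in 11 bits: 01101001001
Invert: 10010110110
Add 1:  10010110111 = 1207
(Check: 2^11 - 841 = 2048 - 841 = 1207.)

1207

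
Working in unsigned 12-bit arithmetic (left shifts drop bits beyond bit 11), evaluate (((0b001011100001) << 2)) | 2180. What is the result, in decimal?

2948

0b001011100001 = 001011100001
→ << 2 (mod 2^12) → 101110000100 = 2948
2180 = 100010000100
→ | → 101110000100 = 2948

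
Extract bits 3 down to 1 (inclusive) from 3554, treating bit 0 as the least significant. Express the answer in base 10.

1

v = 0110111100010
Shift right by 1: 011011110001
Mask low 3 bits: 001 = 1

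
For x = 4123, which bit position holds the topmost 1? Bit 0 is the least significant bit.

12

4123 = 1000000011011
The topmost 1 is at position 12 (since 2^12 = 4096 ≤ 4123 < 8192).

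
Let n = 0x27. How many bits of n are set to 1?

4

0x27 = 100111
Count the 1s: 1 + 1 + 1 + 1 = 4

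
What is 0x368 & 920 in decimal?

0x368 = 1101101000
920 = 1110011000
AND → 1100001000 = 776

776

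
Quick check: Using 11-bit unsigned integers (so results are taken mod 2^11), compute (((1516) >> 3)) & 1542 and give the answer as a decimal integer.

1516 = 10111101100
→ >> 3 → 00010111101 = 189
1542 = 11000000110
→ & → 00000000100 = 4

4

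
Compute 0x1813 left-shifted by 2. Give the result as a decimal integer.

0x1813 = 001100000010011
shift left by 2 → 110000001001100 = 24652
(equivalently, 6163 × 2^2 = 6163 × 4)

24652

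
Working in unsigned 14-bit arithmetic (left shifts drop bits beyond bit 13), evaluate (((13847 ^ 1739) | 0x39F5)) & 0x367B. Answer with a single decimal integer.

13847 = 11011000010111
1739 = 00011011001011
→ ^ → 11000011011100 = 12508
0x39F5 = 11100111110101
→ | → 11100111111101 = 14845
0x367B = 11011001111011
→ & → 11000001111001 = 12409

12409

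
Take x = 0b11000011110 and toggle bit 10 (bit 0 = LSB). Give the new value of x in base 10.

x = 11000011110
bit 10 is currently 1; toggle it via x ^ (1 << 10) = x ^ 1024
→ 01000011110 = 542

542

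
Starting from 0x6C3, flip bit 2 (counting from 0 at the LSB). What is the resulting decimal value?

x = 11011000011
bit 2 is currently 0; toggle it via x ^ (1 << 2) = x ^ 4
→ 11011000111 = 1735

1735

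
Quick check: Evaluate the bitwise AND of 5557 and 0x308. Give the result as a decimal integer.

256

5557 = 1010110110101
0x308 = 0001100001000
AND → 0000100000000 = 256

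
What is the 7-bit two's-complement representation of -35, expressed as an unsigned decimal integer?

93

35 in 7 bits: 0100011
Invert: 1011100
Add 1:  1011101 = 93
(Check: 2^7 - 35 = 128 - 35 = 93.)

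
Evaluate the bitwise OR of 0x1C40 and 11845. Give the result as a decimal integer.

15941

0x1C40 = 01110001000000
11845 = 10111001000101
 OR → 11111001000101 = 15941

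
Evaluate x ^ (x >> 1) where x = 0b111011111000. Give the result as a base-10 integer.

x = 111011111000 = 3832
x>>1 = 011101111100
XOR  = 100110000100 = 2436
(x ^ (x >> 1) gives the standard binary-reflected Gray code of x.)

2436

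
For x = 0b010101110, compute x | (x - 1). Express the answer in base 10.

175

x = 10101110 = 174
x - 1 = 10101101
OR    = 10101111 = 175
(x | (x - 1) sets all bits below the lowest set bit.)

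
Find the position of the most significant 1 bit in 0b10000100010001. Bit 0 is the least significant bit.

13

0b10000100010001 = 10000100010001
The topmost 1 is at position 13 (since 2^13 = 8192 ≤ 8465 < 16384).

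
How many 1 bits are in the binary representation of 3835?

10

3835 = 111011111011
Count the 1s: 1 + 1 + 1 + 1 + 1 + 1 + 1 + 1 + 1 + 1 = 10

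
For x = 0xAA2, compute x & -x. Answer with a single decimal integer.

x = 101010100010 = 2722
-x (two's complement) = …010101011110
AND   = 000000000010 = 2
(x & -x isolates the lowest set bit of x.)

2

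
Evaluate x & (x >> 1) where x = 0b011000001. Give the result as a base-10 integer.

x = 11000001 = 193
x>>1 = 01100000
AND  = 01000000 = 64
(x & (x >> 1) has a 1 wherever x has two consecutive 1 bits.)

64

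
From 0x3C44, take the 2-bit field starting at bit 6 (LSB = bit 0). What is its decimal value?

1

v = 0011110001000100
Shift right by 6: 0011110001
Mask low 2 bits: 01 = 1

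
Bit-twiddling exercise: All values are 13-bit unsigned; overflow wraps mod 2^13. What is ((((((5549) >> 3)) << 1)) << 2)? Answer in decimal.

5544

5549 = 1010110101101
→ >> 3 → 0001010110101 = 693
→ << 1 (mod 2^13) → 0010101101010 = 1386
→ << 2 (mod 2^13) → 1010110101000 = 5544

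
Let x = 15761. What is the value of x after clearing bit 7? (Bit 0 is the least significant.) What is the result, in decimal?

15633

x = 11110110010001
bit 7 is currently 1; clear it via x & ~(1 << 7) = x & ~128
→ 11110100010001 = 15633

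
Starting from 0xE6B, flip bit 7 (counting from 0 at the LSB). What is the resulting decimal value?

3819

x = 0111001101011
bit 7 is currently 0; toggle it via x ^ (1 << 7) = x ^ 128
→ 0111011101011 = 3819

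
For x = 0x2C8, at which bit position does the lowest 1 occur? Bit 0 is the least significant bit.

3

0x2C8 = 1011001000
Trailing zeros: 3, so the lowest set bit is bit 3 (value 8).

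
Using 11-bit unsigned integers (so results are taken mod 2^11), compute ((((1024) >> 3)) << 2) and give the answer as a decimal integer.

1024 = 10000000000
→ >> 3 → 00010000000 = 128
→ << 2 (mod 2^11) → 01000000000 = 512

512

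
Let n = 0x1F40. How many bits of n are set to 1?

0x1F40 = 1111101000000
Count the 1s: 1 + 1 + 1 + 1 + 1 + 1 = 6

6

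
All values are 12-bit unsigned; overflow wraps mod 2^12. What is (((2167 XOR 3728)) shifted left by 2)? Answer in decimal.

2167 = 100001110111
3728 = 111010010000
→ XOR → 011011100111 = 1767
→ shifted left by 2 (mod 2^12) → 101110011100 = 2972

2972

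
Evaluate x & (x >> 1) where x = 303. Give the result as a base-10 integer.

7

x = 100101111 = 303
x>>1 = 010010111
AND  = 000000111 = 7
(x & (x >> 1) has a 1 wherever x has two consecutive 1 bits.)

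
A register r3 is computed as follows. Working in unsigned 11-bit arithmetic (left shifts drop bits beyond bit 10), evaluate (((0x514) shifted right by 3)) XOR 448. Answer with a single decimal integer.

354

0x514 = 10100010100
→ shifted right by 3 → 00010100010 = 162
448 = 00111000000
→ XOR → 00101100010 = 354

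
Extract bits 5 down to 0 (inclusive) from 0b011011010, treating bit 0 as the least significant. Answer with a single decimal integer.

v = 011011010
Shift right by 0: 011011010
Mask low 6 bits: 011010 = 26

26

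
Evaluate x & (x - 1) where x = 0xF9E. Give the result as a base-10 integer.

x = 111110011110 = 3998
x - 1 = 111110011101
AND   = 111110011100 = 3996
(x & (x - 1) clears the lowest set bit of x.)

3996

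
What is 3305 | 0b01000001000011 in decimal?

7403

3305 = 0110011101001
b = 1000001000011
 OR → 1110011101011 = 7403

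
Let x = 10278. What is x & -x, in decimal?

x = 10100000100110 = 10278
-x (two's complement) = …01011111011010
AND   = 00000000000010 = 2
(x & -x isolates the lowest set bit of x.)

2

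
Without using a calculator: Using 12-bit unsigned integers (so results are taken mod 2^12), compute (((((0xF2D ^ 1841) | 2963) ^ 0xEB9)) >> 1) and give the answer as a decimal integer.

0xF2D = 111100101101
1841 = 011100110001
→ ^ → 100000011100 = 2076
2963 = 101110010011
→ | → 101110011111 = 2975
0xEB9 = 111010111001
→ ^ → 010100100110 = 1318
→ >> 1 → 001010010011 = 659

659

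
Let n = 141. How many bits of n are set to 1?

141 = 10001101
Count the 1s: 1 + 1 + 1 + 1 = 4

4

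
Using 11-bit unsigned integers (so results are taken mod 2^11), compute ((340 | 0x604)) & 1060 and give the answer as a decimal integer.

1028

340 = 00101010100
0x604 = 11000000100
→ | → 11101010100 = 1876
1060 = 10000100100
→ & → 10000000100 = 1028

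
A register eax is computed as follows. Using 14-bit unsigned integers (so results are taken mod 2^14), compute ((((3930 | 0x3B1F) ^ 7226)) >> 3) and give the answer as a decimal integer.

3930 = 00111101011010
0x3B1F = 11101100011111
→ | → 11111101011111 = 16223
7226 = 01110000111010
→ ^ → 10001101100101 = 9061
→ >> 3 → 00010001101100 = 1132

1132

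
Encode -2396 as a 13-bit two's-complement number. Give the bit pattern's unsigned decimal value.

2396 in 13 bits: 0100101011100
Invert: 1011010100011
Add 1:  1011010100100 = 5796
(Check: 2^13 - 2396 = 8192 - 2396 = 5796.)

5796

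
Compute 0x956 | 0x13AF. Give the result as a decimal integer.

0x956 = 0100101010110
0x13AF = 1001110101111
 OR → 1101111111111 = 7167

7167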